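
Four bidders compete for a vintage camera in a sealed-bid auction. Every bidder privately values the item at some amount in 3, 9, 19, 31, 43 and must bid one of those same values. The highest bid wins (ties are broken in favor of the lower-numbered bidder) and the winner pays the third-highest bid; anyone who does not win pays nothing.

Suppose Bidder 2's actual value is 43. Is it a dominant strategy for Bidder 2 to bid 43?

Yes

Check each profile of the others' bids and compare truth against every alternative bid.
Others bid (3, 3, 43): truth gives 40, best alternative gives 0.
Others bid (3, 43, 3): truth gives 40, best alternative gives 0.
Others bid (31, 3, 3): truth gives 40, best alternative gives 0.
Others bid (3, 9, 43): truth gives 34, best alternative gives 0.
Others bid (3, 43, 9): truth gives 34, best alternative gives 0.
Others bid (9, 3, 43): truth gives 34, best alternative gives 0.
(Remaining 119 profiles checked similarly; truth is weakly best in each.)
In every case the truthful bid is at least as good as any alternative, so it is a dominant strategy.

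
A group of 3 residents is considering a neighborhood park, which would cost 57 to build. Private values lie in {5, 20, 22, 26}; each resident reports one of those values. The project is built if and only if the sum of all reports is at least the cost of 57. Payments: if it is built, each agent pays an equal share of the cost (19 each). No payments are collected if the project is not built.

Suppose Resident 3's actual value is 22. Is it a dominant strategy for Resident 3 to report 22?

Consider the case where Resident 1 reports 5 and Resident 2 reports 26.
Truthful report 22: project not built, utility 0.
Report 26 instead: project built, pays 19, utility 22 - 19 = 3.
Since 3 > 0, reporting 26 is strictly better here, so truthful reporting is not dominant.

No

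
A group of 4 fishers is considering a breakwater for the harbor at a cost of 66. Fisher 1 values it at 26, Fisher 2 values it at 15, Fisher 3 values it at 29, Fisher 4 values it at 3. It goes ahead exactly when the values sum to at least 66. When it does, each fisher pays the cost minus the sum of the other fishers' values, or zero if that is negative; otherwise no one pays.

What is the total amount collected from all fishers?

49

Total value 73 ≥ cost 66, so it is built.
Fisher 1: others sum to 47; max(0, 66 - 47) = 19.
Fisher 2: others sum to 58; max(0, 66 - 58) = 8.
Fisher 3: others sum to 44; max(0, 66 - 44) = 22.
Fisher 4: others sum to 70; max(0, 66 - 70) = 0.
Total collected = 19 + 8 + 22 + 0 = 49.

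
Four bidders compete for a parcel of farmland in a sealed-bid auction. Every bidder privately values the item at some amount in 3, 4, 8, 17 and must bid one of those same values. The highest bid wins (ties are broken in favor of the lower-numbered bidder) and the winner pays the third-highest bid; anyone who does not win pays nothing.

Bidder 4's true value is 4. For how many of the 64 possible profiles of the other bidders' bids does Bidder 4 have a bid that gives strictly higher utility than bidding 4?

Others bid (3, 3, 4): truth gives 0; bid 8 gives 1 > 0. Violating.
Others bid (3, 3, 8): truth gives 0; bid 17 gives 1 > 0. Violating.
Others bid (3, 4, 3): truth gives 0; bid 8 gives 1 > 0. Violating.
Others bid (3, 8, 3): truth gives 0; bid 17 gives 1 > 0. Violating.
Others bid (3, 3, 3): truth gives 1; no alternative beats it.
Others bid (3, 3, 17): truth gives 0; no alternative beats it.
(Checking all 64 profiles: 6 have a profitable deviation, 58 do not.)

6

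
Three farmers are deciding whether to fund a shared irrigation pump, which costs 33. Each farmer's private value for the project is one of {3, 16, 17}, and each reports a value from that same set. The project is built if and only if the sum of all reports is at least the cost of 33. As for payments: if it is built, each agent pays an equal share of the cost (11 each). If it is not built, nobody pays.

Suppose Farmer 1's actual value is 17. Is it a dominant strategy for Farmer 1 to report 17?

Yes

Check each profile of the others' reports and compare truth against every alternative report.
Others report (3, 16): truth gives 6, best alternative gives 6.
Others report (3, 17): truth gives 6, best alternative gives 6.
Others report (16, 3): truth gives 6, best alternative gives 6.
Others report (16, 16): truth gives 6, best alternative gives 6.
Others report (16, 17): truth gives 6, best alternative gives 6.
Others report (17, 3): truth gives 6, best alternative gives 6.
(Remaining 3 profiles checked similarly; truth is weakly best in each.)
In every case the truthful report is at least as good as any alternative, so it is a dominant strategy.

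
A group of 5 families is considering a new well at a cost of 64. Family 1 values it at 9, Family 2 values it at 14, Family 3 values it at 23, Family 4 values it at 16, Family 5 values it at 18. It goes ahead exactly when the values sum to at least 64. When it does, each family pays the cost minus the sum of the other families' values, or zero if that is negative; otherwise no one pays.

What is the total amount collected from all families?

9

Total value 80 ≥ cost 64, so it is built.
Family 1: others sum to 71; max(0, 64 - 71) = 0.
Family 2: others sum to 66; max(0, 64 - 66) = 0.
Family 3: others sum to 57; max(0, 64 - 57) = 7.
Family 4: others sum to 64; max(0, 64 - 64) = 0.
Family 5: others sum to 62; max(0, 64 - 62) = 2.
Total collected = 0 + 0 + 7 + 0 + 2 = 9.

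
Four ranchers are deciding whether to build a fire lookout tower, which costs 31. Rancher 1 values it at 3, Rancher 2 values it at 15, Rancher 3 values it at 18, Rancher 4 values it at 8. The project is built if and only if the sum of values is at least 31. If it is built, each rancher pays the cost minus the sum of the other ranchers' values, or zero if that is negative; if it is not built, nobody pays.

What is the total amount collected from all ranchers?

7

Total value 44 ≥ cost 31, so it is built.
Rancher 1: others sum to 41; max(0, 31 - 41) = 0.
Rancher 2: others sum to 29; max(0, 31 - 29) = 2.
Rancher 3: others sum to 26; max(0, 31 - 26) = 5.
Rancher 4: others sum to 36; max(0, 31 - 36) = 0.
Total collected = 0 + 2 + 5 + 0 = 7.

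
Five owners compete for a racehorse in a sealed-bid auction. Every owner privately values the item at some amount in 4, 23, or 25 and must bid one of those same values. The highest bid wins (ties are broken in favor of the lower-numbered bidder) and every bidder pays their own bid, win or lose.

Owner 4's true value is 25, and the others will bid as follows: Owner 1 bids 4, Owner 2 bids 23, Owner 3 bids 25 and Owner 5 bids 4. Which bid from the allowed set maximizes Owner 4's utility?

4

Bid 4: loses but pays 4, utility -4.
Bid 23: loses but pays 23, utility -23.
Bid 25: loses but pays 25, utility -25.
The best choice is 4 with utility -4.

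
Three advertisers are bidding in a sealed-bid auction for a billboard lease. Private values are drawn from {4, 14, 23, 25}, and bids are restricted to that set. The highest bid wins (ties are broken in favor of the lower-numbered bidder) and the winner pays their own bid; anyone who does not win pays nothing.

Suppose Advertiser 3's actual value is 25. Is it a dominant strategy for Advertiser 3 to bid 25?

No

Consider the case where Advertiser 1 bids 4 and Advertiser 2 bids 4.
Truthful bid 25: wins, pays 25, utility 25 - 25 = 0.
Bid 14 instead: wins, pays 14, utility 25 - 14 = 11.
Since 11 > 0, bidding 14 is strictly better here, so truthful bidding is not dominant.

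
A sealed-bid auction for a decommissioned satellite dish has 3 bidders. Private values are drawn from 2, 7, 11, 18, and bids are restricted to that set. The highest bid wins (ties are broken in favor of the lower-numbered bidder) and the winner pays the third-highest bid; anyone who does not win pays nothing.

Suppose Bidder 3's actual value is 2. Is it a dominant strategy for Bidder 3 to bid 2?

Check each profile of the others' bids and compare truth against every alternative bid.
Others bid (2, 2): truth gives 0, best alternative gives 0.
Others bid (2, 7): truth gives 0, best alternative gives 0.
Others bid (2, 11): truth gives 0, best alternative gives 0.
Others bid (2, 18): truth gives 0, best alternative gives 0.
Others bid (7, 2): truth gives 0, best alternative gives 0.
Others bid (7, 7): truth gives 0, best alternative gives 0.
(Remaining 10 profiles checked similarly; truth is weakly best in each.)
In every case the truthful bid is at least as good as any alternative, so it is a dominant strategy.

Yes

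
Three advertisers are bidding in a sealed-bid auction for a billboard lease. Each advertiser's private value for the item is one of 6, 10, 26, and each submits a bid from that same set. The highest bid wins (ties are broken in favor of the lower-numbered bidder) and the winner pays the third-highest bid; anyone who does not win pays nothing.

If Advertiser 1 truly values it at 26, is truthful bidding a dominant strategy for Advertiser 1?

Check each profile of the others' bids and compare truth against every alternative bid.
Others bid (6, 26): truth gives 20, best alternative gives 0.
Others bid (26, 6): truth gives 20, best alternative gives 0.
Others bid (10, 26): truth gives 16, best alternative gives 0.
Others bid (26, 10): truth gives 16, best alternative gives 0.
Others bid (6, 6): truth gives 20, best alternative gives 20.
Others bid (6, 10): truth gives 20, best alternative gives 20.
(Remaining 3 profiles checked similarly; truth is weakly best in each.)
In every case the truthful bid is at least as good as any alternative, so it is a dominant strategy.

Yes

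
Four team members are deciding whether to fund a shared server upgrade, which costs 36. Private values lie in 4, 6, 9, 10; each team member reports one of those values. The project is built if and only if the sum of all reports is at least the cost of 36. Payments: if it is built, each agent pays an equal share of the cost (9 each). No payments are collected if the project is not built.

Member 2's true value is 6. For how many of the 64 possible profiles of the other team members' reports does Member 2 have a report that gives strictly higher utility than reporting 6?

Others report (10, 10, 10): truth gives -3; report 4 gives 0 > -3. Violating.
Others report (4, 4, 4): truth gives 0; no alternative beats it.
Others report (4, 4, 6): truth gives 0; no alternative beats it.
(Checking all 64 profiles: 1 has a profitable deviation, 63 do not.)

1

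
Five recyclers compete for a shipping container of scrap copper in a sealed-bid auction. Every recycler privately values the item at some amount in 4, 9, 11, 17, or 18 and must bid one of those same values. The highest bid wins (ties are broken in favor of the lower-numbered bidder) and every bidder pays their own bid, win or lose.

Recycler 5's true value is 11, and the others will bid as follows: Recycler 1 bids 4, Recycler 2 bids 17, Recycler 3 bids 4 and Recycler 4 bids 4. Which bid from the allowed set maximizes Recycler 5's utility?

4

Bid 4: loses but pays 4, utility -4.
Bid 9: loses but pays 9, utility -9.
Bid 11: loses but pays 11, utility -11.
Bid 17: loses but pays 17, utility -17.
Bid 18: wins, pays 18, utility 11 - 18 = -7.
The best choice is 4 with utility -4.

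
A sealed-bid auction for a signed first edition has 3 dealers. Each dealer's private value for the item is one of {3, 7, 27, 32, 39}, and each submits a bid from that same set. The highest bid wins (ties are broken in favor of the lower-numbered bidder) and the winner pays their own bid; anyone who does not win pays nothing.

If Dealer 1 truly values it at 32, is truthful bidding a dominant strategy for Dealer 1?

Consider the case where Dealer 2 bids 3 and Dealer 3 bids 3.
Truthful bid 32: wins, pays 32, utility 32 - 32 = 0.
Bid 3 instead: wins, pays 3, utility 32 - 3 = 29.
Since 29 > 0, bidding 3 is strictly better here, so truthful bidding is not dominant.

No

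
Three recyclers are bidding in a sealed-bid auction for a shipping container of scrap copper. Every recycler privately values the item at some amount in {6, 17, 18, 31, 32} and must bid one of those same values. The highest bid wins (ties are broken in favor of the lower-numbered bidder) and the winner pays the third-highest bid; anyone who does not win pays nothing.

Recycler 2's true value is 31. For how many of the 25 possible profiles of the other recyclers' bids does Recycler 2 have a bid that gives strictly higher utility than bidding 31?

Others bid (6, 32): truth gives 0; bid 32 gives 25 > 0. Violating.
Others bid (17, 32): truth gives 0; bid 32 gives 14 > 0. Violating.
Others bid (18, 32): truth gives 0; bid 32 gives 13 > 0. Violating.
Others bid (31, 6): truth gives 0; bid 32 gives 25 > 0. Violating.
Others bid (6, 6): truth gives 25; no alternative beats it.
Others bid (6, 17): truth gives 25; no alternative beats it.
(Checking all 25 profiles: 6 have a profitable deviation, 19 do not.)

6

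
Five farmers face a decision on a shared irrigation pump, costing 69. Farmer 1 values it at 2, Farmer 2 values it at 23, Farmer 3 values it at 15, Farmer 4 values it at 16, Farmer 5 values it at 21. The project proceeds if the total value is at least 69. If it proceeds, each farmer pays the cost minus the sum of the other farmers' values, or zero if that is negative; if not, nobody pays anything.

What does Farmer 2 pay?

15

Total value 77 ≥ cost 69, so the project is built.
The other farmers' values sum to 54.
Cost minus that sum is 69 - 54 = 15.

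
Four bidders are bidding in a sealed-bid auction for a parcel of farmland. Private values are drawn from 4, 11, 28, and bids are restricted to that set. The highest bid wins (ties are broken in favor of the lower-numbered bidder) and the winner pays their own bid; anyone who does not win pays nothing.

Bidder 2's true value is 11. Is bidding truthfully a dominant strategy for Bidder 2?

Check each profile of the others' bids and compare truth against every alternative bid.
Others bid (4, 4, 4): truth gives 0, best alternative gives 0.
Others bid (4, 4, 11): truth gives 0, best alternative gives 0.
Others bid (4, 4, 28): truth gives 0, best alternative gives 0.
Others bid (4, 11, 4): truth gives 0, best alternative gives 0.
Others bid (4, 11, 11): truth gives 0, best alternative gives 0.
Others bid (4, 11, 28): truth gives 0, best alternative gives 0.
(Remaining 21 profiles checked similarly; truth is weakly best in each.)
In every case the truthful bid is at least as good as any alternative, so it is a dominant strategy.

Yes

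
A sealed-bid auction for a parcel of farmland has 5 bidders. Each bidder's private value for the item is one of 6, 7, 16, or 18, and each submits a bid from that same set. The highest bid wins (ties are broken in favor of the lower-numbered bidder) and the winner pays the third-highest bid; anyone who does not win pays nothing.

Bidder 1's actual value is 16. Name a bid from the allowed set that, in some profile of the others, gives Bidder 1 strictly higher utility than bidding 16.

Suppose Bidder 2 bids 6, Bidder 3 bids 6, Bidder 4 bids 6 and Bidder 5 bids 18.
Bid 16: loses, pays 0, utility 0.
Bid 18: wins, pays 6, utility 16 - 6 = 10.
So bidding 18 beats truth here (10 > 0).

18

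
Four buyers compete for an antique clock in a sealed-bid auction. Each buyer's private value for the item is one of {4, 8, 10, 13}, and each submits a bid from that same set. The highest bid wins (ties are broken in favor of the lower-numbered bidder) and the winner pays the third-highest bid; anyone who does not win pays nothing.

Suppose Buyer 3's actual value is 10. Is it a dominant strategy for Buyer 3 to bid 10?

No

Consider the case where Buyer 1 bids 4, Buyer 2 bids 4 and Buyer 4 bids 13.
Truthful bid 10: loses, pays 0, utility 0.
Bid 13 instead: wins, pays 4, utility 10 - 4 = 6.
Since 6 > 0, bidding 13 is strictly better here, so truthful bidding is not dominant.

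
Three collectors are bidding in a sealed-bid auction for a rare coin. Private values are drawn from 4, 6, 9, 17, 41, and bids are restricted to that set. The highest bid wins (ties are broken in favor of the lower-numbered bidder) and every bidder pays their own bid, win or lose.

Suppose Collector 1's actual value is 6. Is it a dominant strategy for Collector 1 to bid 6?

No

Consider the case where Collector 2 bids 4 and Collector 3 bids 4.
Truthful bid 6: wins, pays 6, utility 6 - 6 = 0.
Bid 4 instead: wins, pays 4, utility 6 - 4 = 2.
Since 2 > 0, bidding 4 is strictly better here, so truthful bidding is not dominant.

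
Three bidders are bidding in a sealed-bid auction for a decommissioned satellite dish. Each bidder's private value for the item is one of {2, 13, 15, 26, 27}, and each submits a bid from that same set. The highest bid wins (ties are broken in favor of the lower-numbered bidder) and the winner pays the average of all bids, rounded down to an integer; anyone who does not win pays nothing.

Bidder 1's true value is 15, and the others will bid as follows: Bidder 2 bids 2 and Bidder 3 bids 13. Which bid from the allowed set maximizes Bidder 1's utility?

13

Bid 2: loses, pays 0, utility 0.
Bid 13: wins, pays 9, utility 15 - 9 = 6.
Bid 15: wins, pays 10, utility 15 - 10 = 5.
Bid 26: wins, pays 13, utility 15 - 13 = 2.
Bid 27: wins, pays 14, utility 15 - 14 = 1.
The best choice is 13 with utility 6.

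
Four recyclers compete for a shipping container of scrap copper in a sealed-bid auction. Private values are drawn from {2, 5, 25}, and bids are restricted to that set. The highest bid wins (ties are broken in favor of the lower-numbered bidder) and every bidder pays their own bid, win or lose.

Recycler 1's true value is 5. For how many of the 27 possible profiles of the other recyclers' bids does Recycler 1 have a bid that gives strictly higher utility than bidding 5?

20

Others bid (2, 2, 2): truth gives 0; bid 2 gives 3 > 0. Violating.
Others bid (2, 2, 25): truth gives -5; bid 2 gives -2 > -5. Violating.
Others bid (2, 5, 25): truth gives -5; bid 2 gives -2 > -5. Violating.
Others bid (2, 25, 2): truth gives -5; bid 2 gives -2 > -5. Violating.
Others bid (2, 2, 5): truth gives 0; no alternative beats it.
Others bid (2, 5, 2): truth gives 0; no alternative beats it.
(Checking all 27 profiles: 20 have a profitable deviation, 7 do not.)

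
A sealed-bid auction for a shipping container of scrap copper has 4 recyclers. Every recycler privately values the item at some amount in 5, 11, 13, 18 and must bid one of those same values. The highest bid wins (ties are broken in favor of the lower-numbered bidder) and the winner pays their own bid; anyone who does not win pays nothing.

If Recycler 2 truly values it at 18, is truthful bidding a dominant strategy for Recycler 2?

No

Consider the case where Recycler 1 bids 5, Recycler 3 bids 5 and Recycler 4 bids 5.
Truthful bid 18: wins, pays 18, utility 18 - 18 = 0.
Bid 11 instead: wins, pays 11, utility 18 - 11 = 7.
Since 7 > 0, bidding 11 is strictly better here, so truthful bidding is not dominant.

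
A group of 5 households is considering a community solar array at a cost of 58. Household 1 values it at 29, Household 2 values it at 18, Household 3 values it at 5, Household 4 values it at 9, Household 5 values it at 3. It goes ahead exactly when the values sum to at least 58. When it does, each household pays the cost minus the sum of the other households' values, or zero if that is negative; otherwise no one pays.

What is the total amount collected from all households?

Total value 64 ≥ cost 58, so it is built.
Household 1: others sum to 35; max(0, 58 - 35) = 23.
Household 2: others sum to 46; max(0, 58 - 46) = 12.
Household 3: others sum to 59; max(0, 58 - 59) = 0.
Household 4: others sum to 55; max(0, 58 - 55) = 3.
Household 5: others sum to 61; max(0, 58 - 61) = 0.
Total collected = 23 + 12 + 0 + 3 + 0 = 38.

38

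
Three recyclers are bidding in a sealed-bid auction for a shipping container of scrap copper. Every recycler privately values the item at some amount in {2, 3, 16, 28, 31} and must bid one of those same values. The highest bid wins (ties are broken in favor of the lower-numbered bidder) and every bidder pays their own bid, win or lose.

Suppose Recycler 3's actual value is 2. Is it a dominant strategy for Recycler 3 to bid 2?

Consider the case where Recycler 1 bids 2 and Recycler 2 bids 2.
Truthful bid 2: loses but pays 2, utility -2.
Bid 3 instead: wins, pays 3, utility 2 - 3 = -1.
Since -1 > -2, bidding 3 is strictly better here, so truthful bidding is not dominant.

No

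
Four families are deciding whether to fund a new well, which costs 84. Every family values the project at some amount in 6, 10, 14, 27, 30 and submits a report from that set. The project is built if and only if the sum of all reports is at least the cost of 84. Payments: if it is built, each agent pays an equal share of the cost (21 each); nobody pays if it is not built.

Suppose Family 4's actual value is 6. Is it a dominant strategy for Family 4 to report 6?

Yes

Check each profile of the others' reports and compare truth against every alternative report.
Others report (14, 30, 30): truth gives 0, best alternative gives -15.
Others report (30, 14, 30): truth gives 0, best alternative gives -15.
Others report (30, 30, 14): truth gives 0, best alternative gives -15.
Others report (27, 27, 27): truth gives -15, best alternative gives -15.
Others report (27, 27, 30): truth gives -15, best alternative gives -15.
Others report (27, 30, 27): truth gives -15, best alternative gives -15.
(Remaining 119 profiles checked similarly; truth is weakly best in each.)
In every case the truthful report is at least as good as any alternative, so it is a dominant strategy.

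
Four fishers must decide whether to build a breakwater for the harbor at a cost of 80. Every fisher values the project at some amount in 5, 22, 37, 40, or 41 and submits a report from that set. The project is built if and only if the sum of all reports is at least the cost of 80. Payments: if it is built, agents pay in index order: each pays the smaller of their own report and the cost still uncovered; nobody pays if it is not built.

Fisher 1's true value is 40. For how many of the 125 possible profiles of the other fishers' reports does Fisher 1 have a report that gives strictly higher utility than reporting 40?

121

Others report (5, 5, 37): truth gives 0; report 37 gives 3 > 0. Violating.
Others report (5, 5, 40): truth gives 0; report 37 gives 3 > 0. Violating.
Others report (5, 5, 41): truth gives 0; report 37 gives 3 > 0. Violating.
Others report (5, 22, 22): truth gives 0; report 37 gives 3 > 0. Violating.
Others report (5, 5, 5): truth gives 0; no alternative beats it.
Others report (5, 5, 22): truth gives 0; no alternative beats it.
(Checking all 125 profiles: 121 have a profitable deviation, 4 do not.)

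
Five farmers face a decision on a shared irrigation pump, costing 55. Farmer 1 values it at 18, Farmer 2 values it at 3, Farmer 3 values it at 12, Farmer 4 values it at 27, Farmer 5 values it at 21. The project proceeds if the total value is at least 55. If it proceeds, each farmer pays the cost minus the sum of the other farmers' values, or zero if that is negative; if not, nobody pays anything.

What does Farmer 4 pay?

1

Total value 81 ≥ cost 55, so the project is built.
The other farmers' values sum to 54.
Cost minus that sum is 55 - 54 = 1.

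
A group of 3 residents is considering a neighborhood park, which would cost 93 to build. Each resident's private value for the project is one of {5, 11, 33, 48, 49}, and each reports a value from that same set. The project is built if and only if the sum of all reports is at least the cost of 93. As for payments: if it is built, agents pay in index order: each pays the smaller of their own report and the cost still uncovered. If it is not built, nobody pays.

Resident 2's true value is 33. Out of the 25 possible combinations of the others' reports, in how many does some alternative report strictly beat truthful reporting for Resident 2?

6

Others report (33, 49): truth gives 0; report 11 gives 22 > 0. Violating.
Others report (48, 48): truth gives 0; report 5 gives 28 > 0. Violating.
Others report (48, 49): truth gives 0; report 5 gives 28 > 0. Violating.
Others report (49, 33): truth gives 0; report 11 gives 22 > 0. Violating.
Others report (5, 5): truth gives 0; no alternative beats it.
Others report (5, 11): truth gives 0; no alternative beats it.
(Checking all 25 profiles: 6 have a profitable deviation, 19 do not.)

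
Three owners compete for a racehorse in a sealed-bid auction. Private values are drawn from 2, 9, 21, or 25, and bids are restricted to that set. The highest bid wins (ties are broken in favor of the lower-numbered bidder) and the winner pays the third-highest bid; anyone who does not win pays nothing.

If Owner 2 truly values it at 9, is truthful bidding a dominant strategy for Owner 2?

Consider the case where Owner 1 bids 2 and Owner 3 bids 21.
Truthful bid 9: loses, pays 0, utility 0.
Bid 21 instead: wins, pays 2, utility 9 - 2 = 7.
Since 7 > 0, bidding 21 is strictly better here, so truthful bidding is not dominant.

No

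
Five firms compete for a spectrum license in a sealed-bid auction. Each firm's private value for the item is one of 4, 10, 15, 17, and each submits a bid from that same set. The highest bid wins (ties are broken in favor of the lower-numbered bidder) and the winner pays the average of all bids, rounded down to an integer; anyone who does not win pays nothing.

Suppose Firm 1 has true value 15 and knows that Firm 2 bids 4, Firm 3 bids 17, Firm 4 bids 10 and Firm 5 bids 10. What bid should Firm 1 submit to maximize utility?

Bid 4: loses, pays 0, utility 0.
Bid 10: loses, pays 0, utility 0.
Bid 15: loses, pays 0, utility 0.
Bid 17: wins, pays 11, utility 15 - 11 = 4.
The best choice is 17 with utility 4.

17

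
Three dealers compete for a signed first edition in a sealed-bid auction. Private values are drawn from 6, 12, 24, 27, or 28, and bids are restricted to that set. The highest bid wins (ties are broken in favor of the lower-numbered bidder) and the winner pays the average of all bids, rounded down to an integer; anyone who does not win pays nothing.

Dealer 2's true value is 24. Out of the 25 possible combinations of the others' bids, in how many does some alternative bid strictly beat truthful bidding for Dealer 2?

10

Others bid (6, 6): truth gives 12; bid 12 gives 16 > 12. Violating.
Others bid (6, 12): truth gives 10; bid 12 gives 14 > 10. Violating.
Others bid (6, 27): truth gives 0; bid 27 gives 4 > 0. Violating.
Others bid (6, 28): truth gives 0; bid 28 gives 4 > 0. Violating.
Others bid (6, 24): truth gives 6; no alternative beats it.
Others bid (12, 6): truth gives 10; no alternative beats it.
(Checking all 25 profiles: 10 have a profitable deviation, 15 do not.)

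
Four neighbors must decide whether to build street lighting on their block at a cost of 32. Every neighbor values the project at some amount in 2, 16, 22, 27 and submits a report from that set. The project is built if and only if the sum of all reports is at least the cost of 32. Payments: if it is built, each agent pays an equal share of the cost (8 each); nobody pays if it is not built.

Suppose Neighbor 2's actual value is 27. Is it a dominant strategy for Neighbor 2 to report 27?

Check each profile of the others' reports and compare truth against every alternative report.
Others report (2, 2, 2): truth gives 19, best alternative gives 0.
Others report (2, 2, 16): truth gives 19, best alternative gives 19.
Others report (2, 2, 22): truth gives 19, best alternative gives 19.
Others report (2, 2, 27): truth gives 19, best alternative gives 19.
Others report (2, 16, 2): truth gives 19, best alternative gives 19.
Others report (2, 16, 16): truth gives 19, best alternative gives 19.
(Remaining 58 profiles checked similarly; truth is weakly best in each.)
In every case the truthful report is at least as good as any alternative, so it is a dominant strategy.

Yes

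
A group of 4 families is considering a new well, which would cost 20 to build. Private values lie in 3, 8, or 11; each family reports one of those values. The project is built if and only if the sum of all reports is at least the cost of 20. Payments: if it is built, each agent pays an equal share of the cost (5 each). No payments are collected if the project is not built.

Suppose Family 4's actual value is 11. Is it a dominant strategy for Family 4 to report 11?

Yes

Check each profile of the others' reports and compare truth against every alternative report.
Others report (3, 3, 3): truth gives 6, best alternative gives 0.
Others report (3, 3, 8): truth gives 6, best alternative gives 6.
Others report (3, 3, 11): truth gives 6, best alternative gives 6.
Others report (3, 8, 3): truth gives 6, best alternative gives 6.
Others report (3, 8, 8): truth gives 6, best alternative gives 6.
Others report (3, 8, 11): truth gives 6, best alternative gives 6.
(Remaining 21 profiles checked similarly; truth is weakly best in each.)
In every case the truthful report is at least as good as any alternative, so it is a dominant strategy.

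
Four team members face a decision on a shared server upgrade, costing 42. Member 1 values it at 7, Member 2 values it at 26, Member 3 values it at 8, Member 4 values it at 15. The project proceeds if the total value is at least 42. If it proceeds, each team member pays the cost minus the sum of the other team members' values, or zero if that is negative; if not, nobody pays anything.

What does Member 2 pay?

Total value 56 ≥ cost 42, so the project is built.
The other team members' values sum to 30.
Cost minus that sum is 42 - 30 = 12.

12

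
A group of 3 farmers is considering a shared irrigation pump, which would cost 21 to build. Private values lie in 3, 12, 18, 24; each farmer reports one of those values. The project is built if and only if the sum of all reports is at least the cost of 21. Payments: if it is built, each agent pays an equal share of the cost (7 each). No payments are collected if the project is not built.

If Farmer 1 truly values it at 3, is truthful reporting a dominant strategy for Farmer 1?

Check each profile of the others' reports and compare truth against every alternative report.
Others report (3, 12): truth gives 0, best alternative gives -4.
Others report (12, 3): truth gives 0, best alternative gives -4.
Others report (3, 18): truth gives -4, best alternative gives -4.
Others report (3, 24): truth gives -4, best alternative gives -4.
Others report (12, 12): truth gives -4, best alternative gives -4.
Others report (12, 18): truth gives -4, best alternative gives -4.
(Remaining 10 profiles checked similarly; truth is weakly best in each.)
In every case the truthful report is at least as good as any alternative, so it is a dominant strategy.

Yes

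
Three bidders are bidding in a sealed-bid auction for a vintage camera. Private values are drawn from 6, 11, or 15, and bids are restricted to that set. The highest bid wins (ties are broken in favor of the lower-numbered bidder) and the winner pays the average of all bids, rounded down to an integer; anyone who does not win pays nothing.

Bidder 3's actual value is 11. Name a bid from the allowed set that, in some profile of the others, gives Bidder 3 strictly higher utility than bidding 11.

Suppose Bidder 1 bids 6 and Bidder 2 bids 11.
Bid 11: loses, pays 0, utility 0.
Bid 15: wins, pays 10, utility 11 - 10 = 1.
So bidding 15 beats truth here (1 > 0).

15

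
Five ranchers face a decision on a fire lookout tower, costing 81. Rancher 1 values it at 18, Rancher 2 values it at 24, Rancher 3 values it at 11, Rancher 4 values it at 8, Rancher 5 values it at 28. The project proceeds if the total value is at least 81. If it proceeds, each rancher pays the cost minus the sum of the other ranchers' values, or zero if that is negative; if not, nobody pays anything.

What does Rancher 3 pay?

3

Total value 89 ≥ cost 81, so the project is built.
The other ranchers' values sum to 78.
Cost minus that sum is 81 - 78 = 3.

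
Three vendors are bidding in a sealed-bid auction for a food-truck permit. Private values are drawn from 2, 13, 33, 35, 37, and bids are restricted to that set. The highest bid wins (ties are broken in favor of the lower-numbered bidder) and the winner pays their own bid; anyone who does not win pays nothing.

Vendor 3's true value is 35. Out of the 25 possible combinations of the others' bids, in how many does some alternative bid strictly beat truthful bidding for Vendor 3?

Others bid (2, 2): truth gives 0; bid 13 gives 22 > 0. Violating.
Others bid (2, 13): truth gives 0; bid 33 gives 2 > 0. Violating.
Others bid (13, 2): truth gives 0; bid 33 gives 2 > 0. Violating.
Others bid (13, 13): truth gives 0; bid 33 gives 2 > 0. Violating.
Others bid (2, 33): truth gives 0; no alternative beats it.
Others bid (2, 35): truth gives 0; no alternative beats it.
(Checking all 25 profiles: 4 have a profitable deviation, 21 do not.)

4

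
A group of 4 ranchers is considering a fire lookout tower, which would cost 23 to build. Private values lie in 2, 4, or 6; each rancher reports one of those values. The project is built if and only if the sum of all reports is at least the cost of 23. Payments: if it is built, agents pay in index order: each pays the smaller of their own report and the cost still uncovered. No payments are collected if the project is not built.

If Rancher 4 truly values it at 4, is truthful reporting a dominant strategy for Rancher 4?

Check each profile of the others' reports and compare truth against every alternative report.
Others report (2, 2, 2): truth gives 0, best alternative gives 0.
Others report (2, 2, 4): truth gives 0, best alternative gives 0.
Others report (2, 2, 6): truth gives 0, best alternative gives 0.
Others report (2, 4, 2): truth gives 0, best alternative gives 0.
Others report (2, 4, 4): truth gives 0, best alternative gives 0.
Others report (2, 4, 6): truth gives 0, best alternative gives 0.
(Remaining 21 profiles checked similarly; truth is weakly best in each.)
In every case the truthful report is at least as good as any alternative, so it is a dominant strategy.

Yes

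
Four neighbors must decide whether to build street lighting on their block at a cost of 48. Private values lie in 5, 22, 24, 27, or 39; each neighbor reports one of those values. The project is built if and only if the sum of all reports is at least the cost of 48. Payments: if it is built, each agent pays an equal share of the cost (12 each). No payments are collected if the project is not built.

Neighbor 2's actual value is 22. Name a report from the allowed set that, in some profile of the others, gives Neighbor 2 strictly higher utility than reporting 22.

39

Suppose Neighbor 1 reports 5, Neighbor 3 reports 5 and Neighbor 4 reports 5.
Report 22: project not built, utility 0.
Report 39: project built, pays 12, utility 22 - 12 = 10.
So reporting 39 beats truth here (10 > 0).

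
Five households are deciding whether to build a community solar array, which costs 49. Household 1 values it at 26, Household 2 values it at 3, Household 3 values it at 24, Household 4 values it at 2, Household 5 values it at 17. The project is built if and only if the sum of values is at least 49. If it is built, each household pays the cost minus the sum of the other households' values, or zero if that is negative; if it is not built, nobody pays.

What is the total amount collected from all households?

4

Total value 72 ≥ cost 49, so it is built.
Household 1: others sum to 46; max(0, 49 - 46) = 3.
Household 2: others sum to 69; max(0, 49 - 69) = 0.
Household 3: others sum to 48; max(0, 49 - 48) = 1.
Household 4: others sum to 70; max(0, 49 - 70) = 0.
Household 5: others sum to 55; max(0, 49 - 55) = 0.
Total collected = 3 + 0 + 1 + 0 + 0 = 4.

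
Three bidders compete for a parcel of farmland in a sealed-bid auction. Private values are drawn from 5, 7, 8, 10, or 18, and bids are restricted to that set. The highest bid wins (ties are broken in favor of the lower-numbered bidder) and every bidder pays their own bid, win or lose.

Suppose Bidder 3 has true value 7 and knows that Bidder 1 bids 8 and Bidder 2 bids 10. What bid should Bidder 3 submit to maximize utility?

Bid 5: loses but pays 5, utility -5.
Bid 7: loses but pays 7, utility -7.
Bid 8: loses but pays 8, utility -8.
Bid 10: loses but pays 10, utility -10.
Bid 18: wins, pays 18, utility 7 - 18 = -11.
The best choice is 5 with utility -5.

5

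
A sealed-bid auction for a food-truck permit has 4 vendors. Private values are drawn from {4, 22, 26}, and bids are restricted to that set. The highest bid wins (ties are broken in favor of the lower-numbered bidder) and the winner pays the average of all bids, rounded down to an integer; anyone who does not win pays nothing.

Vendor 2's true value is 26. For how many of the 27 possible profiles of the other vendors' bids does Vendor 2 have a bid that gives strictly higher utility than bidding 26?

4

Others bid (4, 4, 4): truth gives 17; bid 22 gives 18 > 17. Violating.
Others bid (4, 4, 22): truth gives 12; bid 22 gives 13 > 12. Violating.
Others bid (4, 22, 4): truth gives 12; bid 22 gives 13 > 12. Violating.
Others bid (4, 22, 22): truth gives 8; bid 22 gives 9 > 8. Violating.
Others bid (4, 4, 26): truth gives 11; no alternative beats it.
Others bid (4, 22, 26): truth gives 7; no alternative beats it.
(Checking all 27 profiles: 4 have a profitable deviation, 23 do not.)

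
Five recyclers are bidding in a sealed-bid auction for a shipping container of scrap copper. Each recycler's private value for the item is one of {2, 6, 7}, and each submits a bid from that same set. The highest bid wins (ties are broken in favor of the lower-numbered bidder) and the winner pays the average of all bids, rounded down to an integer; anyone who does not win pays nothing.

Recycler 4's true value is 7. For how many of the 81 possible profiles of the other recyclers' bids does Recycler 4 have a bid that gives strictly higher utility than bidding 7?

1

Others bid (2, 2, 2, 2): truth gives 4; bid 6 gives 5 > 4. Violating.
Others bid (2, 2, 2, 6): truth gives 4; no alternative beats it.
Others bid (2, 2, 2, 7): truth gives 3; no alternative beats it.
(Checking all 81 profiles: 1 has a profitable deviation, 80 do not.)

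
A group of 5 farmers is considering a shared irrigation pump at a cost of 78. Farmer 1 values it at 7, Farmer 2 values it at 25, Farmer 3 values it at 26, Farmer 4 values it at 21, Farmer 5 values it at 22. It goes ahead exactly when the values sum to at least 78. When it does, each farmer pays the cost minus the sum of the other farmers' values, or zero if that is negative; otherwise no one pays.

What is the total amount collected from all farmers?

5

Total value 101 ≥ cost 78, so it is built.
Farmer 1: others sum to 94; max(0, 78 - 94) = 0.
Farmer 2: others sum to 76; max(0, 78 - 76) = 2.
Farmer 3: others sum to 75; max(0, 78 - 75) = 3.
Farmer 4: others sum to 80; max(0, 78 - 80) = 0.
Farmer 5: others sum to 79; max(0, 78 - 79) = 0.
Total collected = 0 + 2 + 3 + 0 + 0 = 5.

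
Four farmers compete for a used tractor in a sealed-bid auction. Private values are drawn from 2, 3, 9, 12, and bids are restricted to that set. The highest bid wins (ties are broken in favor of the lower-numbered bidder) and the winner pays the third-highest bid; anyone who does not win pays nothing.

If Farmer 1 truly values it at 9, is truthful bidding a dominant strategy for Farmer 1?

No

Consider the case where Farmer 2 bids 2, Farmer 3 bids 2 and Farmer 4 bids 12.
Truthful bid 9: loses, pays 0, utility 0.
Bid 12 instead: wins, pays 2, utility 9 - 2 = 7.
Since 7 > 0, bidding 12 is strictly better here, so truthful bidding is not dominant.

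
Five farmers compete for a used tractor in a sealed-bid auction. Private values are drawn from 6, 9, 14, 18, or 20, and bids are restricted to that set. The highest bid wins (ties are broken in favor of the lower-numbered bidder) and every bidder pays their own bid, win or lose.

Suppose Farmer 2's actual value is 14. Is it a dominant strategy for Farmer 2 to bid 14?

Consider the case where Farmer 1 bids 6, Farmer 3 bids 6, Farmer 4 bids 6 and Farmer 5 bids 6.
Truthful bid 14: wins, pays 14, utility 14 - 14 = 0.
Bid 9 instead: wins, pays 9, utility 14 - 9 = 5.
Since 5 > 0, bidding 9 is strictly better here, so truthful bidding is not dominant.

No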